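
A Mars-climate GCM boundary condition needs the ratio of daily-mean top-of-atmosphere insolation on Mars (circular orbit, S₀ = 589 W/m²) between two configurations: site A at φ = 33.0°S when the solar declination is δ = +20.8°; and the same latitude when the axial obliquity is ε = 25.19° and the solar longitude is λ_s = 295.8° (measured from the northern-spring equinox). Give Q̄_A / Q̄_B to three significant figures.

— Configuration A (φ=-33.0°):
cos H₀ = −tan(-33.0°) tan(+20.800°) = 0.2467, H₀ = 1.3215 rad.
Bracket: H₀ sin φ sin δ + cos φ cos δ sin H₀ = 1.3215×-0.54464×0.35511 + 0.83867×0.93483×0.96910 = -0.255587 + 0.759788 = 0.504201.
Q̄ = (S₀/π) × [bracket] = (589/π) × 0.504201 = 94.530 W/m².
— Configuration B (φ=-33.0°):
Solar declination: sin δ = sin ε · sin λ_s = sin 25.19° × sin 295.8° = -0.38319, so δ = -22.532°.
cos H₀ = −tan(-33.0°) tan(-22.532°) = -0.2694, H₀ = 1.8436 rad.
Bracket: H₀ sin φ sin δ + cos φ cos δ sin H₀ = 1.8436×-0.54464×-0.38319 + 0.83867×0.92367×0.96302 = 0.384760 + 0.746008 = 1.130768.
Q̄ = (S₀/π) × [bracket] = (589/π) × 1.130768 = 212.00 W/m².
Ratio Q̄_A / Q̄_B = 94.530 / 212.00 = 0.4459.

Q̄_A / Q̄_B ≈ 0.446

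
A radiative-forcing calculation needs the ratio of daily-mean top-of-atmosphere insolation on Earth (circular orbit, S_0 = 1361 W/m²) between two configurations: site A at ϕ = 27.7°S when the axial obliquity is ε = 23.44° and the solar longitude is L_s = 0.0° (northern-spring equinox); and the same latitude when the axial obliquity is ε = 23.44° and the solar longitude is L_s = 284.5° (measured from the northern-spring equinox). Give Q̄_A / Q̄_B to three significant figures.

— Configuration A (ϕ=-27.7°):
Solar declination: sin δ = sin ε · sin L_s = sin 23.44° × sin 0.0° = 0.00000, so δ = +0.000°.
cos h₀ = −tan(-27.7°) tan(+0.000°) = 0.0000, h₀ = 1.5708 rad.
Bracket: h₀ sin ϕ sin δ + cos ϕ cos δ sin h₀ = 1.5708×-0.46484×0.00000 + 0.88539×1.00000×1.00000 = -0.000000 + 0.885390 = 0.885390.
Q̄ = (S_0/π) × [bracket] = (1361/π) × 0.885390 = 383.57 W/m².
— Configuration B (ϕ=-27.7°):
Solar declination: sin δ = sin ε · sin L_s = sin 23.44° × sin 284.5° = -0.38512, so δ = -22.651°.
cos h₀ = −tan(-27.7°) tan(-22.651°) = -0.2191, h₀ = 1.7917 rad.
Bracket: h₀ sin ϕ sin δ + cos ϕ cos δ sin h₀ = 1.7917×-0.46484×-0.38512 + 0.88539×0.92287×0.97570 = 0.320749 + 0.797244 = 1.117993.
Q̄ = (S_0/π) × [bracket] = (1361/π) × 1.117993 = 484.34 W/m².
Ratio Q̄_A / Q̄_B = 383.57 / 484.34 = 0.7919.

Q̄_A / Q̄_B ≈ 0.792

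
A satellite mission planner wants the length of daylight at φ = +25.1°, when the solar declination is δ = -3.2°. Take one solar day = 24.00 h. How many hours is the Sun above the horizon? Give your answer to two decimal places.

11.80 h

cos H₀ = −tan φ · tan δ = −tan(+25.1°) × tan(-3.200°) = 0.0262, so H₀ = 1.5446 rad = 88.50°.
Daylight = 2H₀/(2π) × 24.00 h = (1.5446/π) × 24.00 = 11.80 h.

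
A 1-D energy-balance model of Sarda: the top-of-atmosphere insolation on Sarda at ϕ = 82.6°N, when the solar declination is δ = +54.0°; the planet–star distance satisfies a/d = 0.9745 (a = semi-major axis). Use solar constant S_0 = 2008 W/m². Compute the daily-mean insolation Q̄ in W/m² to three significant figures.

Q̄ ≈ 1.53e+03 W/m²

cos h₀ = −tan(+82.6°) tan(+54.000°) = -10.5976 ≤ −1 ⇒ polar day, h₀ = π.
Bracket: h₀ sin ϕ sin δ + cos ϕ cos δ sin h₀ = 3.1416×0.99167×0.80902 + 0.12880×0.58779×0.00000 = 2.520446 + 0.000000 = 2.520446.
Inverse-square distance factor (a/d)² = 0.9745² = 0.949650.
Q̄ = (S_0/π) × 0.949650 × [bracket] = (2008/π) × 0.949650 × 2.520446 = 1530 W/m².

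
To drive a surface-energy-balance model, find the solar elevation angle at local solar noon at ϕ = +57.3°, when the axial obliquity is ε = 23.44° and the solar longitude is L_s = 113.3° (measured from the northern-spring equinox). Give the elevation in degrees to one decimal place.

54.1°

Solar declination: sin δ = sin ε · sin L_s = sin 23.44° × sin 113.3° = 0.36535, so δ = +21.429°.
At local noon the hour angle is zero, so the zenith angle equals |ϕ − δ| = |+57.3° − (+21.429°)| = 35.871°.
Elevation = 90° − 35.871° = 54.1°.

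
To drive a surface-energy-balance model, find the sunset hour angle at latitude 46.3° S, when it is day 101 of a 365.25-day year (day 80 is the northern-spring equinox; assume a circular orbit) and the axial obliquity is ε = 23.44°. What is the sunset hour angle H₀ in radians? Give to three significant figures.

Solar longitude: λ_s = 360° × (101 − 80)/365.25 = 20.698°.
sin δ = sin 23.44° × sin 20.698° = 0.14060, so δ = +8.082°.
cos H₀ = −tan φ · tan δ = −tan(-46.3°) × tan(+8.082°) = 0.1486, so H₀ = 1.4216 rad = 81.45°.

H₀ = 1.42 rad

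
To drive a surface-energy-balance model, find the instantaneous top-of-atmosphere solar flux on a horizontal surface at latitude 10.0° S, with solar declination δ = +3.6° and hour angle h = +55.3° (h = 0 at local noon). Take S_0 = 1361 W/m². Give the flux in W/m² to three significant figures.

747 W/m²

cos θ_z = sin ϕ sin δ + cos ϕ cos δ cos h = -0.010903 + 0.559525 = 0.548622.
Flux = S_0 · cos θ_z = 1361 × 0.548622 = 746.7 W/m².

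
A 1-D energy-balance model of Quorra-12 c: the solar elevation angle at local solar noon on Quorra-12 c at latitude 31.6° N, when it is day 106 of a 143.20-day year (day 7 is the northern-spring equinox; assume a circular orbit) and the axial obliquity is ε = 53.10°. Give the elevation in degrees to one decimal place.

10.2°

Solar longitude: λ_s = 360° × (106 − 7)/143.20 = 248.883°.
sin δ = sin 53.10° × sin 248.883° = -0.74598, so δ = -48.243°.
At local noon the hour angle is zero, so the zenith angle equals |φ − δ| = |+31.6° − (-48.243°)| = 79.843°.
Elevation = 90° − 79.843° = 10.2°.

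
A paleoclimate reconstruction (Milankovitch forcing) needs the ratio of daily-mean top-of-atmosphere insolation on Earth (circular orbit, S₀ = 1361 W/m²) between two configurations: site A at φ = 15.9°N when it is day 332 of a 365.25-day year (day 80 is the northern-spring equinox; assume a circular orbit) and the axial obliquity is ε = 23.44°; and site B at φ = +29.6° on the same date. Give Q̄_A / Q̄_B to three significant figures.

Q̄_A / Q̄_B ≈ 1.37

— Configuration A (φ=+15.9°):
Solar longitude: λ_s = 360° × (332 − 80)/365.25 = 248.378°.
sin δ = sin 23.44° × sin 248.378° = -0.36980, so δ = -21.703°.
cos H₀ = −tan(+15.9°) tan(-21.703°) = 0.1134, H₀ = 1.4572 rad.
Bracket: H₀ sin φ sin δ + cos φ cos δ sin H₀ = 1.4572×0.27396×-0.36980 + 0.96174×0.92911×0.99355 = -0.147630 + 0.887799 = 0.740169.
Q̄ = (S₀/π) × [bracket] = (1361/π) × 0.740169 = 320.66 W/m².
— Configuration B (φ=+29.6°):
cos H₀ = −tan(+29.6°) tan(-21.703°) = 0.2261, H₀ = 1.3427 rad.
Bracket: H₀ sin φ sin δ + cos φ cos δ sin H₀ = 1.3427×0.49394×-0.36980 + 0.86949×0.92911×0.97410 = -0.245256 + 0.786928 = 0.541672.
Q̄ = (S₀/π) × [bracket] = (1361/π) × 0.541672 = 234.66 W/m².
Ratio Q̄_A / Q̄_B = 320.66 / 234.66 = 1.366.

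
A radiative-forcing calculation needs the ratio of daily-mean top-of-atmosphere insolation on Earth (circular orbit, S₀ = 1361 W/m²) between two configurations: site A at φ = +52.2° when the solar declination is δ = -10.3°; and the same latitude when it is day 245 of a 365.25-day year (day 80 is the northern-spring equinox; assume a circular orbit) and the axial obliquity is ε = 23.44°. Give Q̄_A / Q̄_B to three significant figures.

Q̄_A / Q̄_B ≈ 0.521

— Configuration A (φ=+52.2°):
cos H₀ = −tan(+52.2°) tan(-10.300°) = 0.2343, H₀ = 1.3343 rad.
Bracket: H₀ sin φ sin δ + cos φ cos δ sin H₀ = 1.3343×0.79016×-0.17880 + 0.61291×0.98389×0.97217 = -0.188511 + 0.586254 = 0.397743.
Q̄ = (S₀/π) × [bracket] = (1361/π) × 0.397743 = 172.31 W/m².
— Configuration B (φ=+52.2°):
Solar longitude: λ_s = 360° × (245 − 80)/365.25 = 162.628°.
sin δ = sin 23.44° × sin 162.628° = 0.11877, so δ = +6.821°.
cos H₀ = −tan(+52.2°) tan(+6.821°) = -0.1542, H₀ = 1.7256 rad.
Bracket: H₀ sin φ sin δ + cos φ cos δ sin H₀ = 1.7256×0.79016×0.11877 + 0.61291×0.99292×0.98804 = 0.161943 + 0.601292 = 0.763235.
Q̄ = (S₀/π) × [bracket] = (1361/π) × 0.763235 = 330.65 W/m².
Ratio Q̄_A / Q̄_B = 172.31 / 330.65 = 0.5211.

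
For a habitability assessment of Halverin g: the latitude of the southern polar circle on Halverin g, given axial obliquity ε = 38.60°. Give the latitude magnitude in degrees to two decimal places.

The polar circle is the lowest latitude that experiences at least one full rotation of continuous darkness at the northern-summer solstice; it lies at |ϕ| = 90° − ε = 90° − 38.60° = 51.40°.

51.40°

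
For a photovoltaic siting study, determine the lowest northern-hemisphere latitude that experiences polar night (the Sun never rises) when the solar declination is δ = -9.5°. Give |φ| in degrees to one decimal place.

Polar night requires cos H₀ = −tan φ tan δ ≥ 1, i.e. tan φ tan δ ≤ −1.
The boundary is |tan φ| · |tan δ| = 1, so |φ| = 90° − |δ| = 90° − 9.5° = 80.5° in the northern hemisphere.

|φ| = 80.5°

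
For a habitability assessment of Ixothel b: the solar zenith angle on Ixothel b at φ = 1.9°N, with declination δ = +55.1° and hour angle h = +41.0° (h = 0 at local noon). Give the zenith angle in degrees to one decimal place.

cos θ_z = sin φ sin δ + cos φ cos δ cos h = 0.027192 + 0.431567 = 0.458759.
θ_z = arccos(0.458759) = 62.7°.

θ_z = 62.7°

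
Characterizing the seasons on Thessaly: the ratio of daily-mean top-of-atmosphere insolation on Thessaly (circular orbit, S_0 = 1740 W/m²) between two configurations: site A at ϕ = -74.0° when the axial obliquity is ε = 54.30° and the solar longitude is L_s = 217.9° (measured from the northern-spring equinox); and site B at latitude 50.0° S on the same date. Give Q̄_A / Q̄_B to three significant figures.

Q̄_A / Q̄_B ≈ 1.16

— Configuration A (ϕ=-74.0°):
Solar declination: sin δ = sin ε · sin L_s = sin 54.30° × sin 217.9° = -0.49885, so δ = -29.924°.
cos h₀ = −tan(-74.0°) tan(-29.924°) = -2.0073 ≤ −1 ⇒ polar day, h₀ = π.
Bracket: h₀ sin ϕ sin δ + cos ϕ cos δ sin h₀ = 3.1416×-0.96126×-0.49885 + 0.27564×0.86669×0.00000 = 1.506474 + 0.000000 = 1.506474.
Q̄ = (S_0/π) × [bracket] = (1740/π) × 1.506474 = 834.37 W/m².
— Configuration B (ϕ=-50.0°):
cos h₀ = −tan(-50.0°) tan(-29.924°) = -0.6860, h₀ = 2.3267 rad.
Bracket: h₀ sin ϕ sin δ + cos ϕ cos δ sin h₀ = 2.3267×-0.76604×-0.49885 + 0.64279×0.86669×0.72765 = 0.889123 + 0.405374 = 1.294497.
Q̄ = (S_0/π) × [bracket] = (1740/π) × 1.294497 = 716.97 W/m².
Ratio Q̄_A / Q̄_B = 834.37 / 716.97 = 1.164.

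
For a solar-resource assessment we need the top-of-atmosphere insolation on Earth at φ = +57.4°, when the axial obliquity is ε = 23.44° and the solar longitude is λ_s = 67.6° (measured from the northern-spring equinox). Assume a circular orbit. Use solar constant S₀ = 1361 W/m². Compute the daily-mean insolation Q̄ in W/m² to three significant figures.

Q̄ ≈ 471 W/m²

Solar declination: sin δ = sin ε · sin λ_s = sin 23.44° × sin 67.6° = 0.36777, so δ = +21.578°.
cos H₀ = −tan(+57.4°) tan(+21.578°) = -0.6184, H₀ = 2.2375 rad.
Bracket: H₀ sin φ sin δ + cos φ cos δ sin H₀ = 2.2375×0.84245×0.36777 + 0.53877×0.92992×0.78585 = 0.693240 + 0.393721 = 1.086961.
Q̄ = (S₀/π) × [bracket] = (1361/π) × 1.086961 = 470.9 W/m².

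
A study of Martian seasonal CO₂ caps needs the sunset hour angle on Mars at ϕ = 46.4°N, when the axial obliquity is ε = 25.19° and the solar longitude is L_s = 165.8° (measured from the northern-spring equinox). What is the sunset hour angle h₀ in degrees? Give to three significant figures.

h₀ = 96.3°

Solar declination: sin δ = sin ε · sin L_s = sin 25.19° × sin 165.8° = 0.10441, so δ = +5.993°.
cos h₀ = −tan ϕ · tan δ = −tan(+46.4°) × tan(+5.993°) = -0.1102, so h₀ = 1.6813 rad = 96.33°.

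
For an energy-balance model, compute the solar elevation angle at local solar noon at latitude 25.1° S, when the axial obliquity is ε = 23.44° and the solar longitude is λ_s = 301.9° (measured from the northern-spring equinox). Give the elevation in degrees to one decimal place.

Solar declination: sin δ = sin ε · sin λ_s = sin 23.44° × sin 301.9° = -0.33771, so δ = -19.737°.
At local noon the hour angle is zero, so the zenith angle equals |φ − δ| = |-25.1° − (-19.737°)| = 5.363°.
Elevation = 90° − 5.363° = 84.6°.

84.6°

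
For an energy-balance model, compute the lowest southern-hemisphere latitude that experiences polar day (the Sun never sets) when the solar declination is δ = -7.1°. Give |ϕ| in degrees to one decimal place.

Polar day requires cos h₀ = −tan ϕ tan δ ≤ −1, i.e. tan ϕ tan δ ≥ 1.
The boundary is |tan ϕ| · |tan δ| = 1, so |ϕ| = 90° − |δ| = 90° − 7.1° = 82.9° in the southern hemisphere.

|ϕ| = 82.9°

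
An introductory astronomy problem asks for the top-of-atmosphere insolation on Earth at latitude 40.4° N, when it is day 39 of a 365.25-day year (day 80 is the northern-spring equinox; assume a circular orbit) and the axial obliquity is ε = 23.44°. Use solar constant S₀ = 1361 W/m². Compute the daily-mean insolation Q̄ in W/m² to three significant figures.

Q̄ ≈ 213 W/m²

Solar longitude: λ_s = 360° × (39 − 80)/365.25 = -40.411°, i.e. -40.411° + 360° = 319.589°.
sin δ = sin 23.44° × sin 319.589° = -0.25787, so δ = -14.944°.
cos H₀ = −tan(+40.4°) tan(-14.944°) = 0.2271, H₀ = 1.3416 rad.
Bracket: H₀ sin φ sin δ + cos φ cos δ sin H₀ = 1.3416×0.64812×-0.25787 + 0.76154×0.96618×0.97386 = -0.224223 + 0.716551 = 0.492328.
Q̄ = (S₀/π) × [bracket] = (1361/π) × 0.492328 = 213.3 W/m².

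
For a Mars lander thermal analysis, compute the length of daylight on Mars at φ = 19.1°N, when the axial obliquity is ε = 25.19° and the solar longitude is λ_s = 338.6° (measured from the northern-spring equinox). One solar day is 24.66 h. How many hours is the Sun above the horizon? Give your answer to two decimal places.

Solar declination: sin δ = sin ε · sin λ_s = sin 25.19° × sin 338.6° = -0.15530, so δ = -8.934°.
cos H₀ = −tan φ · tan δ = −tan(+19.1°) × tan(-8.934°) = 0.0544, so H₀ = 1.5163 rad = 86.88°.
Daylight = 2H₀/(2π) × 24.66 h = (1.5163/π) × 24.66 = 11.90 h.

11.90 h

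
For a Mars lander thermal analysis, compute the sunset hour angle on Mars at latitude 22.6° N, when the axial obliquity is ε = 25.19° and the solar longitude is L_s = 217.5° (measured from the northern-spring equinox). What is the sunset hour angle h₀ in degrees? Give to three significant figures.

h₀ = 83.6°

Solar declination: sin δ = sin ε · sin L_s = sin 25.19° × sin 217.5° = -0.25910, so δ = -15.017°.
cos h₀ = −tan ϕ · tan δ = −tan(+22.6°) × tan(-15.017°) = 0.1117, so h₀ = 1.4589 rad = 83.59°.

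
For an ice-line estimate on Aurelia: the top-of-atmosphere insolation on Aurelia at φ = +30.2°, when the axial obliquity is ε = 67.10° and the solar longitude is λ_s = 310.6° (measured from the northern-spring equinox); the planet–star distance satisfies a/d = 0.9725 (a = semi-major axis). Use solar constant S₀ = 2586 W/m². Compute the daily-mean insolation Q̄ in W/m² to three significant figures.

Solar declination: sin δ = sin ε · sin λ_s = sin 67.10° × sin 310.6° = -0.69943, so δ = -44.381°.
cos H₀ = −tan(+30.2°) tan(-44.381°) = 0.5696, H₀ = 0.9648 rad.
Bracket: H₀ sin φ sin δ + cos φ cos δ sin H₀ = 0.9648×0.50302×-0.69943 + 0.86427×0.71470×0.82194 = -0.339443 + 0.507707 = 0.168264.
Inverse-square distance factor (a/d)² = 0.9725² = 0.945756.
Q̄ = (S₀/π) × 0.945756 × [bracket] = (2586/π) × 0.945756 × 0.168264 = 131.0 W/m².

Q̄ ≈ 131 W/m²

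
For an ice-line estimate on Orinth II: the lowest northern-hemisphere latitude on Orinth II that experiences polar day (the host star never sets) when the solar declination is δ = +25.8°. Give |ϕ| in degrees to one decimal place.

Polar day requires cos h₀ = −tan ϕ tan δ ≤ −1, i.e. tan ϕ tan δ ≥ 1.
The boundary is |tan ϕ| · |tan δ| = 1, so |ϕ| = 90° − |δ| = 90° − 25.8° = 64.2° in the northern hemisphere.

|ϕ| = 64.2°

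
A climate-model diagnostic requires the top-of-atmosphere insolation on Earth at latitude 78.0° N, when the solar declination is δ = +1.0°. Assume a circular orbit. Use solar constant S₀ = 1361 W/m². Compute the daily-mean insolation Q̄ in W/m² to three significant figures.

Q̄ ≈ 102 W/m²

cos H₀ = −tan(+78.0°) tan(+1.000°) = -0.0821, H₀ = 1.6530 rad.
Bracket: H₀ sin φ sin δ + cos φ cos δ sin H₀ = 1.6530×0.97815×0.01745 + 0.20791×0.99985×0.99662 = 0.028215 + 0.207176 = 0.235391.
Q̄ = (S₀/π) × [bracket] = (1361/π) × 0.235391 = 102.0 W/m².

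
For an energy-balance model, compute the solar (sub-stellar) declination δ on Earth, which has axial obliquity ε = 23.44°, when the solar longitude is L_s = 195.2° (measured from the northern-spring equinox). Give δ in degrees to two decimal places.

δ = -5.99°

sin δ = sin ε · sin L_s = sin 23.44° × sin 195.2° = -0.104296.
δ = arcsin(-0.104296) = -5.99°.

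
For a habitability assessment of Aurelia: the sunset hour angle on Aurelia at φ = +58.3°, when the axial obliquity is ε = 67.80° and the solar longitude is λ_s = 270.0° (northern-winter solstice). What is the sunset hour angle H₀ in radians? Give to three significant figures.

H₀ = 0.00 rad

Solar declination: sin δ = sin ε · sin λ_s = sin 67.80° × sin 270.0° = -0.92587, so δ = -67.800°.
cos H₀ = −tan φ · tan δ = 3.9676 ≥ 1, so the host star never rises (polar night) and H₀ = 0.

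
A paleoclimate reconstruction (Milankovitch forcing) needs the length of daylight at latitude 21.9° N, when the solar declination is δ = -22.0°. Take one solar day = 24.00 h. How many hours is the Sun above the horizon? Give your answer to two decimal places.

10.75 h

cos h₀ = −tan ϕ · tan δ = −tan(+21.9°) × tan(-22.000°) = 0.1624, so h₀ = 1.4077 rad = 80.65°.
Daylight = 2h₀/(2π) × 24.00 h = (1.4077/π) × 24.00 = 10.75 h.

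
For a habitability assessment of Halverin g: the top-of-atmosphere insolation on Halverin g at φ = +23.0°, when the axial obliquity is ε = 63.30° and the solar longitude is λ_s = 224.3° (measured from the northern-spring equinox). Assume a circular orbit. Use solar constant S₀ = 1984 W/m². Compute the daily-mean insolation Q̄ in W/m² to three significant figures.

Q̄ ≈ 239 W/m²

Solar declination: sin δ = sin ε · sin λ_s = sin 63.30° × sin 224.3° = -0.62394, so δ = -38.605°.
cos H₀ = −tan(+23.0°) tan(-38.605°) = 0.3389, H₀ = 1.2250 rad.
Bracket: H₀ sin φ sin δ + cos φ cos δ sin H₀ = 1.2250×0.39073×-0.62394 + 0.92050×0.78147×0.94082 = -0.298645 + 0.676772 = 0.378127.
Q̄ = (S₀/π) × [bracket] = (1984/π) × 0.378127 = 238.8 W/m².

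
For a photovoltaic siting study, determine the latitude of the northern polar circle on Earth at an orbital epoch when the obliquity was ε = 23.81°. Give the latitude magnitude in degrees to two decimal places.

The polar circle is the lowest latitude that experiences at least one full rotation of continuous daylight at the northern-summer solstice; it lies at |ϕ| = 90° − ε = 90° − 23.81° = 66.19°.

66.19°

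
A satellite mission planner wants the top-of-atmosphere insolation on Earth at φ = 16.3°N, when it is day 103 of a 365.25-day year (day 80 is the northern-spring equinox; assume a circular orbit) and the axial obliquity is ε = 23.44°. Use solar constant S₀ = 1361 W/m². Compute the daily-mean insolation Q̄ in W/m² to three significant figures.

Solar longitude: λ_s = 360° × (103 − 80)/365.25 = 22.669°.
sin δ = sin 23.44° × sin 22.669° = 0.15331, so δ = +8.819°.
cos H₀ = −tan(+16.3°) tan(+8.819°) = -0.0454, H₀ = 1.6162 rad.
Bracket: H₀ sin φ sin δ + cos φ cos δ sin H₀ = 1.6162×0.28067×0.15331 + 0.95981×0.98818×0.99897 = 0.069544 + 0.947488 = 1.017032.
Q̄ = (S₀/π) × [bracket] = (1361/π) × 1.017032 = 440.6 W/m².

Q̄ ≈ 441 W/m²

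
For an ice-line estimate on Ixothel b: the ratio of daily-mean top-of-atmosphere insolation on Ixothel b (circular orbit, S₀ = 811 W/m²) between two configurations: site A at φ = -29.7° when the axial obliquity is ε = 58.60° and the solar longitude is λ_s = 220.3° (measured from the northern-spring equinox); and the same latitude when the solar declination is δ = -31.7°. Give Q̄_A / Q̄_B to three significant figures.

Q̄_A / Q̄_B ≈ 1.01

— Configuration A (φ=-29.7°):
Solar declination: sin δ = sin ε · sin λ_s = sin 58.60° × sin 220.3° = -0.55207, so δ = -33.509°.
cos H₀ = −tan(-29.7°) tan(-33.509°) = -0.3777, H₀ = 1.9581 rad.
Bracket: H₀ sin φ sin δ + cos φ cos δ sin H₀ = 1.9581×-0.49546×-0.55207 + 0.86863×0.83380×0.92594 = 0.535596 + 0.670625 = 1.206221.
Q̄ = (S₀/π) × [bracket] = (811/π) × 1.206221 = 311.39 W/m².
— Configuration B (φ=-29.7°):
cos H₀ = −tan(-29.7°) tan(-31.700°) = -0.3523, H₀ = 1.9308 rad.
Bracket: H₀ sin φ sin δ + cos φ cos δ sin H₀ = 1.9308×-0.49546×-0.52547 + 0.86863×0.85081×0.93589 = 0.502683 + 0.691659 = 1.194342.
Q̄ = (S₀/π) × [bracket] = (811/π) × 1.194342 = 308.32 W/m².
Ratio Q̄_A / Q̄_B = 311.39 / 308.32 = 1.010.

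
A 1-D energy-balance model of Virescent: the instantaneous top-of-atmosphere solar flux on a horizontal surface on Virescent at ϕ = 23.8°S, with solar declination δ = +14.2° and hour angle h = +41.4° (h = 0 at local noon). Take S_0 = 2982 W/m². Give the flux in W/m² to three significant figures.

1.69e+03 W/m²

cos θ_z = sin ϕ sin δ + cos ϕ cos δ cos h = -0.098993 + 0.665351 = 0.566358.
Flux = S_0 · cos θ_z = 2982 × 0.566358 = 1689 W/m².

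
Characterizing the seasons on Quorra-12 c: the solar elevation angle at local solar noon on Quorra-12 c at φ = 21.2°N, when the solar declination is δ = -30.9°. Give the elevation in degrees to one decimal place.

At local noon the hour angle is zero, so the zenith angle equals |φ − δ| = |+21.2° − (-30.900°)| = 52.100°.
Elevation = 90° − 52.100° = 37.9°.

37.9°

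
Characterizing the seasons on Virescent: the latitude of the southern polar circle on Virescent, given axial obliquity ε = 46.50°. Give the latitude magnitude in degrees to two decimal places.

43.50°

The polar circle is the lowest latitude that experiences at least one full rotation of continuous darkness at the northern-summer solstice; it lies at |φ| = 90° − ε = 90° − 46.50° = 43.50°.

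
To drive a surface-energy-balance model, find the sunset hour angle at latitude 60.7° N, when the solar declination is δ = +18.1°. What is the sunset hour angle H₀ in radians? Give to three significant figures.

H₀ = 2.19 rad

cos H₀ = −tan φ · tan δ = −tan(+60.7°) × tan(+18.100°) = -0.5824, so H₀ = 2.1925 rad = 125.62°.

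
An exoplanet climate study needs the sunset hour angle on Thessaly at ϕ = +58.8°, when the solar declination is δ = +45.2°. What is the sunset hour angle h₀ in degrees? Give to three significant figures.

h₀ = 180°

Sunrise equation: cos h₀ = −tan ϕ · tan δ = -1.6628 ≤ −1, so the host star never sets (polar day) and h₀ = π.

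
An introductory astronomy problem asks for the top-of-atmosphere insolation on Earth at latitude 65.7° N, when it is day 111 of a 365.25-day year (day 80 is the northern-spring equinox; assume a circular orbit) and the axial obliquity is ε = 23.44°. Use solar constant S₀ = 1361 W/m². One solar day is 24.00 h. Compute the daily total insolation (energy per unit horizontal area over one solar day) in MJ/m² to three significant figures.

Solar longitude: λ_s = 360° × (111 − 80)/365.25 = 30.554°.
sin δ = sin 23.44° × sin 30.554° = 0.20222, so δ = +11.667°.
cos H₀ = −tan(+65.7°) tan(+11.667°) = -0.4573, H₀ = 2.0458 rad.
Bracket: H₀ sin φ sin δ + cos φ cos δ sin H₀ = 2.0458×0.91140×0.20222 + 0.41151×0.97934×0.88931 = 0.377048 + 0.358399 = 0.735447.
Q̄ = (S₀/π) × [bracket] = (1361/π) × 0.735447 = 318.61 W/m².
Daily total = Q̄ × 24.00 h × 3600 s/h = 318.61 × 24.00 × 3600 / 10⁶ = 27.53 MJ/m².

27.5 MJ/m²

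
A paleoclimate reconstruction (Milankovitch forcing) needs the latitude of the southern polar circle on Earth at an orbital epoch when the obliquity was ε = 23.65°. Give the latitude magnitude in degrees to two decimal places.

66.35°

The polar circle is the lowest latitude that experiences at least one full rotation of continuous darkness at the northern-summer solstice; it lies at |ϕ| = 90° − ε = 90° − 23.65° = 66.35°.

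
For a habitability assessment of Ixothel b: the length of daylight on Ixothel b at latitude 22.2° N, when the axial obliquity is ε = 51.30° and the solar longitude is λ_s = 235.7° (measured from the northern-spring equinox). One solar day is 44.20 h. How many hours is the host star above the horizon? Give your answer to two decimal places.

Solar declination: sin δ = sin ε · sin λ_s = sin 51.30° × sin 235.7° = -0.64471, so δ = -40.144°.
cos H₀ = −tan φ · tan δ = −tan(+22.2°) × tan(-40.144°) = 0.3442, so H₀ = 1.2194 rad = 69.87°.
Daylight = 2H₀/(2π) × 44.20 h = (1.2194/π) × 44.20 = 17.16 h.

17.16 h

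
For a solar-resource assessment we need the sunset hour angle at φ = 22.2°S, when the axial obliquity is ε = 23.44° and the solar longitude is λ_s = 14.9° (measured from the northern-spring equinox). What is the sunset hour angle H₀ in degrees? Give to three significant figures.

H₀ = 87.6°

Solar declination: sin δ = sin ε · sin λ_s = sin 23.44° × sin 14.9° = 0.10228, so δ = +5.871°.
cos H₀ = −tan φ · tan δ = −tan(-22.2°) × tan(+5.871°) = 0.0420, so H₀ = 1.5288 rad = 87.60°.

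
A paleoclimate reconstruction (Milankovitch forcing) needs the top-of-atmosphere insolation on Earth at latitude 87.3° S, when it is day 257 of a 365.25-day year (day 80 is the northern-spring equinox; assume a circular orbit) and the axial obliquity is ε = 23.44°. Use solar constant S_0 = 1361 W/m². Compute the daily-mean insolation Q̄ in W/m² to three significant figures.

Solar longitude: L_s = 360° × (257 − 80)/365.25 = 174.456°.
sin δ = sin 23.44° × sin 174.456° = 0.03843, so δ = +2.203°.
cos h₀ = −tan(-87.3°) tan(+2.203°) = 0.8155, h₀ = 0.6171 rad.
Bracket: h₀ sin ϕ sin δ + cos ϕ cos δ sin h₀ = 0.6171×-0.99889×0.03843 + 0.04711×0.99926×0.57870 = -0.023689 + 0.027242 = 0.003553.
Q̄ = (S_0/π) × [bracket] = (1361/π) × 0.003553 = 1.539 W/m².

Q̄ ≈ 1.54 W/m²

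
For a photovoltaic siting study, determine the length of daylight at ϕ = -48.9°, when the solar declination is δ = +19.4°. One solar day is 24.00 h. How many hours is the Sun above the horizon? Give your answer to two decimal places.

cos h₀ = −tan ϕ · tan δ = −tan(-48.9°) × tan(+19.400°) = 0.4037, so h₀ = 1.1553 rad = 66.19°.
Daylight = 2h₀/(2π) × 24.00 h = (1.1553/π) × 24.00 = 8.83 h.

8.83 h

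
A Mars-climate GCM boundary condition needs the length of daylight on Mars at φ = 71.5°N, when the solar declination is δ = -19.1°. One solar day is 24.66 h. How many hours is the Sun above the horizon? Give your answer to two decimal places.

cos H₀ = −tan φ · tan δ = 1.0349 ≥ 1, so the Sun never rises (polar night) and H₀ = 0.
Daylight = 2H₀/(2π) × 24.66 h = (0.0000/π) × 24.66 = 0.00 h.

0.00 h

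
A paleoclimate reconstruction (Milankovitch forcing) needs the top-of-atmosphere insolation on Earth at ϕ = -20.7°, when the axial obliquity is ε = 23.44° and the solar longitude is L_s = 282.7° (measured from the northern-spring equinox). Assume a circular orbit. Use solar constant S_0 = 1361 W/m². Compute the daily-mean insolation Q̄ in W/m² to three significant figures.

Solar declination: sin δ = sin ε · sin L_s = sin 23.44° × sin 282.7° = -0.38806, so δ = -22.834°.
cos h₀ = −tan(-20.7°) tan(-22.834°) = -0.1591, h₀ = 1.7306 rad.
Bracket: h₀ sin ϕ sin δ + cos ϕ cos δ sin h₀ = 1.7306×-0.35347×-0.38806 + 0.93544×0.92164×0.98726 = 0.237382 + 0.851155 = 1.088537.
Q̄ = (S_0/π) × [bracket] = (1361/π) × 1.088537 = 471.6 W/m².

Q̄ ≈ 472 W/m²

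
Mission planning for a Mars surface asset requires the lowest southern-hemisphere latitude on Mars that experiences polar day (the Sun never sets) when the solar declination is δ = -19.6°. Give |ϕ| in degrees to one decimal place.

Polar day requires cos h₀ = −tan ϕ tan δ ≤ −1, i.e. tan ϕ tan δ ≥ 1.
The boundary is |tan ϕ| · |tan δ| = 1, so |ϕ| = 90° − |δ| = 90° − 19.6° = 70.4° in the southern hemisphere.

|ϕ| = 70.4°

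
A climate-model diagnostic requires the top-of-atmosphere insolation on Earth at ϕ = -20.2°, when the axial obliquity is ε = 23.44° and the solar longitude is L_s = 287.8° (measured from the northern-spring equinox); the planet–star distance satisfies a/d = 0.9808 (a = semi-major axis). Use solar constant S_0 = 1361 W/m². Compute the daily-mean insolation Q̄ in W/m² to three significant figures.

Solar declination: sin δ = sin ε · sin L_s = sin 23.44° × sin 287.8° = -0.37875, so δ = -22.256°.
cos h₀ = −tan(-20.2°) tan(-22.256°) = -0.1506, h₀ = 1.7219 rad.
Bracket: h₀ sin ϕ sin δ + cos ϕ cos δ sin h₀ = 1.7219×-0.34530×-0.37875 + 0.93849×0.92550×0.98860 = 0.225194 + 0.858671 = 1.083865.
Inverse-square distance factor (a/d)² = 0.9808² = 0.961969.
Q̄ = (S_0/π) × 0.961969 × [bracket] = (1361/π) × 0.961969 × 1.083865 = 451.7 W/m².

Q̄ ≈ 452 W/m²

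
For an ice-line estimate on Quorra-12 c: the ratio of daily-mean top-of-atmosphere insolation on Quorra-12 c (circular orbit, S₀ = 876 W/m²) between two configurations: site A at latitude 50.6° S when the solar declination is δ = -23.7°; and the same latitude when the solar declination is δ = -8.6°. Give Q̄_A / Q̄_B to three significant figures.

Q̄_A / Q̄_B ≈ 1.41

— Configuration A (φ=-50.6°):
cos H₀ = −tan(-50.6°) tan(-23.700°) = -0.5344, H₀ = 2.1346 rad.
Bracket: H₀ sin φ sin δ + cos φ cos δ sin H₀ = 2.1346×-0.77273×-0.40195 + 0.63473×0.91566×0.84523 = 0.663004 + 0.491245 = 1.154249.
Q̄ = (S₀/π) × [bracket] = (876/π) × 1.154249 = 321.85 W/m².
— Configuration B (φ=-50.6°):
cos H₀ = −tan(-50.6°) tan(-8.600°) = -0.1841, H₀ = 1.7560 rad.
Bracket: H₀ sin φ sin δ + cos φ cos δ sin H₀ = 1.7560×-0.77273×-0.14954 + 0.63473×0.98876×0.98290 = 0.202913 + 0.616864 = 0.819777.
Q̄ = (S₀/π) × [bracket] = (876/π) × 0.819777 = 228.59 W/m².
Ratio Q̄_A / Q̄_B = 321.85 / 228.59 = 1.408.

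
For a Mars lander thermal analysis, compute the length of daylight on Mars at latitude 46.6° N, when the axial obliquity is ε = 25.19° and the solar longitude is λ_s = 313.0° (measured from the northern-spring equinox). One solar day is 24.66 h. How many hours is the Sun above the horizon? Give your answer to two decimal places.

9.55 h

Solar declination: sin δ = sin ε · sin λ_s = sin 25.19° × sin 313.0° = -0.31128, so δ = -18.136°.
cos H₀ = −tan φ · tan δ = −tan(+46.6°) × tan(-18.136°) = 0.3464, so H₀ = 1.2171 rad = 69.73°.
Daylight = 2H₀/(2π) × 24.66 h = (1.2171/π) × 24.66 = 9.55 h.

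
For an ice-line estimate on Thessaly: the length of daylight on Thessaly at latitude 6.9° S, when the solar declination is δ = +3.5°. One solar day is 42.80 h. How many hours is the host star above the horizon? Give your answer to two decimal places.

cos h₀ = −tan ϕ · tan δ = −tan(-6.9°) × tan(+3.500°) = 0.0074, so h₀ = 1.5634 rad = 89.58°.
Daylight = 2h₀/(2π) × 42.80 h = (1.5634/π) × 42.80 = 21.30 h.

21.30 h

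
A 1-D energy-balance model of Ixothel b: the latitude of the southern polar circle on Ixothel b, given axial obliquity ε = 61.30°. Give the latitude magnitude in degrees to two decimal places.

The polar circle is the lowest latitude that experiences at least one full rotation of continuous darkness at the northern-summer solstice; it lies at |φ| = 90° − ε = 90° − 61.30° = 28.70°.

28.70°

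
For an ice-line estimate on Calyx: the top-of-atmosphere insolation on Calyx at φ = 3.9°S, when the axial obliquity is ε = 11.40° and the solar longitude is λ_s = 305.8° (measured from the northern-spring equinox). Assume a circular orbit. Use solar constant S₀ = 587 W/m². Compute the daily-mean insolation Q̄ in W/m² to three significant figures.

Solar declination: sin δ = sin ε · sin λ_s = sin 11.40° × sin 305.8° = -0.16031, so δ = -9.225°.
cos H₀ = −tan(-3.9°) tan(-9.225°) = -0.0111, H₀ = 1.5819 rad.
Bracket: H₀ sin φ sin δ + cos φ cos δ sin H₀ = 1.5819×-0.06802×-0.16031 + 0.99768×0.98707×0.99994 = 0.017249 + 0.984721 = 1.001970.
Q̄ = (S₀/π) × [bracket] = (587/π) × 1.001970 = 187.2 W/m².

Q̄ ≈ 187 W/m²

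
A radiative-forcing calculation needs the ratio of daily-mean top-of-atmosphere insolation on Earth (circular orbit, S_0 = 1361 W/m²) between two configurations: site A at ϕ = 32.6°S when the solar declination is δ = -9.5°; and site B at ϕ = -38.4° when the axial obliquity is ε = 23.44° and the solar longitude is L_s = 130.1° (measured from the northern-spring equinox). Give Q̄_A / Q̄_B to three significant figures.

— Configuration A (ϕ=-32.6°):
cos h₀ = −tan(-32.6°) tan(-9.500°) = -0.1070, h₀ = 1.6780 rad.
Bracket: h₀ sin ϕ sin δ + cos ϕ cos δ sin h₀ = 1.6780×-0.53877×-0.16505 + 0.84245×0.98629×0.99426 = 0.149214 + 0.826131 = 0.975345.
Q̄ = (S_0/π) × [bracket] = (1361/π) × 0.975345 = 422.54 W/m².
— Configuration B (ϕ=-38.4°):
Solar declination: sin δ = sin ε · sin L_s = sin 23.44° × sin 130.1° = 0.30428, so δ = +17.715°.
cos h₀ = −tan(-38.4°) tan(+17.715°) = 0.2532, h₀ = 1.3148 rad.
Bracket: h₀ sin ϕ sin δ + cos ϕ cos δ sin h₀ = 1.3148×-0.62115×0.30428 + 0.78369×0.95258×0.96742 = -0.248502 + 0.722206 = 0.473704.
Q̄ = (S_0/π) × [bracket] = (1361/π) × 0.473704 = 205.22 W/m².
Ratio Q̄_A / Q̄_B = 422.54 / 205.22 = 2.059.

Q̄_A / Q̄_B ≈ 2.06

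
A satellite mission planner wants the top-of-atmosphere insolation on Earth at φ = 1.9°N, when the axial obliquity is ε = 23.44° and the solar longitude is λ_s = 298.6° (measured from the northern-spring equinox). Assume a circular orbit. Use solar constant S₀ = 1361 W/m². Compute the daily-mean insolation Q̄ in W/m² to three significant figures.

Solar declination: sin δ = sin ε · sin λ_s = sin 23.44° × sin 298.6° = -0.34925, so δ = -20.442°.
cos H₀ = −tan(+1.9°) tan(-20.442°) = 0.0124, H₀ = 1.5584 rad.
Bracket: H₀ sin φ sin δ + cos φ cos δ sin H₀ = 1.5584×0.03316×-0.34925 + 0.99945×0.93703×0.99992 = -0.018048 + 0.936440 = 0.918392.
Q̄ = (S₀/π) × [bracket] = (1361/π) × 0.918392 = 397.9 W/m².

Q̄ ≈ 398 W/m²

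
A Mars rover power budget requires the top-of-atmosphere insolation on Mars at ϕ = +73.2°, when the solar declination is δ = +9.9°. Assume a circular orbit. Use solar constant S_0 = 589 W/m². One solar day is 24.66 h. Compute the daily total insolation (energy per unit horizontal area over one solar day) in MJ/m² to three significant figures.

9.86 MJ/m²

cos h₀ = −tan(+73.2°) tan(+9.900°) = -0.5781, h₀ = 2.1872 rad.
Bracket: h₀ sin ϕ sin δ + cos ϕ cos δ sin h₀ = 2.1872×0.95732×0.17193 + 0.28903×0.98511×0.81599 = 0.359996 + 0.232334 = 0.592330.
Q̄ = (S_0/π) × [bracket] = (589/π) × 0.592330 = 111.05 W/m².
Daily total = Q̄ × 24.66 h × 3600 s/h = 111.05 × 24.66 × 3600 / 10⁶ = 9.859 MJ/m².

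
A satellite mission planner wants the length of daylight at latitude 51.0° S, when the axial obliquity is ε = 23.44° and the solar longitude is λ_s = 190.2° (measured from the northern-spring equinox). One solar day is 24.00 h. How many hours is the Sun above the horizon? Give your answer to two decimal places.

12.67 h

Solar declination: sin δ = sin ε · sin λ_s = sin 23.44° × sin 190.2° = -0.07044, so δ = -4.039°.
cos H₀ = −tan φ · tan δ = −tan(-51.0°) × tan(-4.039°) = -0.0872, so H₀ = 1.6581 rad = 95.00°.
Daylight = 2H₀/(2π) × 24.00 h = (1.6581/π) × 24.00 = 12.67 h.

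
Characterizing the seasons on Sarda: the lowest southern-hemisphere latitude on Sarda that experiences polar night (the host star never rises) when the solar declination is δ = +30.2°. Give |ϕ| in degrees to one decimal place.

Polar night requires cos h₀ = −tan ϕ tan δ ≥ 1, i.e. tan ϕ tan δ ≤ −1.
The boundary is |tan ϕ| · |tan δ| = 1, so |ϕ| = 90° − |δ| = 90° − 30.2° = 59.8° in the southern hemisphere.

|ϕ| = 59.8°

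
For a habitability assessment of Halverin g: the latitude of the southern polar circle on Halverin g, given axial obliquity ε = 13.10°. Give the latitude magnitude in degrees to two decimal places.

76.90°

The polar circle is the lowest latitude that experiences at least one full rotation of continuous darkness at the northern-summer solstice; it lies at |φ| = 90° − ε = 90° − 13.10° = 76.90°.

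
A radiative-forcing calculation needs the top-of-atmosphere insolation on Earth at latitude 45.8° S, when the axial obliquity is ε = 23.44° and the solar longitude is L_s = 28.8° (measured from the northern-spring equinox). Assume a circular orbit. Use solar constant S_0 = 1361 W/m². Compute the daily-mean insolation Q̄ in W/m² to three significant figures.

Q̄ ≈ 209 W/m²

Solar declination: sin δ = sin ε · sin L_s = sin 23.44° × sin 28.8° = 0.19164, so δ = +11.048°.
cos h₀ = −tan(-45.8°) tan(+11.048°) = 0.2008, h₀ = 1.3686 rad.
Bracket: h₀ sin ϕ sin δ + cos ϕ cos δ sin h₀ = 1.3686×-0.71691×0.19164 + 0.69717×0.98147×0.97964 = -0.188030 + 0.670320 = 0.482290.
Q̄ = (S_0/π) × [bracket] = (1361/π) × 0.482290 = 208.9 W/m².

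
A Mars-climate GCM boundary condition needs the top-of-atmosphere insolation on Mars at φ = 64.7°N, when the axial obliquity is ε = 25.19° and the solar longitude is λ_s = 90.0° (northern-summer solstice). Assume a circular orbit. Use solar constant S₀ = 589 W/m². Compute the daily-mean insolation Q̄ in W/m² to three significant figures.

Q̄ ≈ 227 W/m²

Solar declination: sin δ = sin ε · sin λ_s = sin 25.19° × sin 90.0° = 0.42562, so δ = +25.190°.
cos H₀ = −tan(+64.7°) tan(+25.190°) = -0.9950, H₀ = 3.0419 rad.
Bracket: H₀ sin φ sin δ + cos φ cos δ sin H₀ = 3.0419×0.90408×0.42562 + 0.42736×0.90490×0.09952 = 1.170506 + 0.038486 = 1.208992.
Q̄ = (S₀/π) × [bracket] = (589/π) × 1.208992 = 226.7 W/m².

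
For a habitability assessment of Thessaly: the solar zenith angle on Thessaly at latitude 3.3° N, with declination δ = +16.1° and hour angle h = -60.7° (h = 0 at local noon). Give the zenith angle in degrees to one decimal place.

θ_z = 61.0°

cos θ_z = sin φ sin δ + cos φ cos δ cos h = 0.015963 + 0.469409 = 0.485372.
θ_z = arccos(0.485372) = 61.0°.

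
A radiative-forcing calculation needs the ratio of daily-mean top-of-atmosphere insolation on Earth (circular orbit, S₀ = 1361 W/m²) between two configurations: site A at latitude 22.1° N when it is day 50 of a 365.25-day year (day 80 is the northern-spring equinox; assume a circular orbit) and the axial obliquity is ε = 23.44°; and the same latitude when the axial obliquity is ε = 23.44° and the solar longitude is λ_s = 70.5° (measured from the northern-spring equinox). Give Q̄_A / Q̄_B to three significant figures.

Q̄_A / Q̄_B ≈ 0.728

— Configuration A (φ=+22.1°):
Solar longitude: λ_s = 360° × (50 − 80)/365.25 = -29.569°, i.e. -29.569° + 360° = 330.431°.
sin δ = sin 23.44° × sin 330.431° = -0.19630, so δ = -11.320°.
cos H₀ = −tan(+22.1°) tan(-11.320°) = 0.0813, H₀ = 1.4894 rad.
Bracket: H₀ sin φ sin δ + cos φ cos δ sin H₀ = 1.4894×0.37622×-0.19630 + 0.92653×0.98054×0.99669 = -0.109995 + 0.905493 = 0.795498.
Q̄ = (S₀/π) × [bracket] = (1361/π) × 0.795498 = 344.63 W/m².
— Configuration B (φ=+22.1°):
Solar declination: sin δ = sin ε · sin λ_s = sin 23.44° × sin 70.5° = 0.37497, so δ = +22.023°.
cos H₀ = −tan(+22.1°) tan(+22.023°) = -0.1642, H₀ = 1.7358 rad.
Bracket: H₀ sin φ sin δ + cos φ cos δ sin H₀ = 1.7358×0.37622×0.37497 + 0.92653×0.92704×0.98642 = 0.244871 + 0.847266 = 1.092137.
Q̄ = (S₀/π) × [bracket] = (1361/π) × 1.092137 = 473.14 W/m².
Ratio Q̄_A / Q̄_B = 344.63 / 473.14 = 0.7284.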